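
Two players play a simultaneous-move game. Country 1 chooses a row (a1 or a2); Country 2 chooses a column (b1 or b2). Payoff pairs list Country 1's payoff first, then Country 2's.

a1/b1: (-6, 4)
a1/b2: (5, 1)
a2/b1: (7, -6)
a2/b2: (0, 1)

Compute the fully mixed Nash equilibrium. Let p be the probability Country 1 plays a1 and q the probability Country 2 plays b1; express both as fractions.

In a mixed NE each player is indifferent between their pure strategies, so the opponent's mix sets the indifference.
Country 2 indifferent between b1 and b2: p·4 + (1−p)·(-6) = p·1 + (1−p)·1 ⟹ (-6) + 10p = 1 + 0p ⟹ p = 7/10.
Country 1 indifferent between a1 and a2: q·(-6) + (1−q)·5 = q·7 + (1−q)·0 ⟹ 5 + (-11)q = 0 + 7q ⟹ q = 5/18.

p = 7/10, q = 5/18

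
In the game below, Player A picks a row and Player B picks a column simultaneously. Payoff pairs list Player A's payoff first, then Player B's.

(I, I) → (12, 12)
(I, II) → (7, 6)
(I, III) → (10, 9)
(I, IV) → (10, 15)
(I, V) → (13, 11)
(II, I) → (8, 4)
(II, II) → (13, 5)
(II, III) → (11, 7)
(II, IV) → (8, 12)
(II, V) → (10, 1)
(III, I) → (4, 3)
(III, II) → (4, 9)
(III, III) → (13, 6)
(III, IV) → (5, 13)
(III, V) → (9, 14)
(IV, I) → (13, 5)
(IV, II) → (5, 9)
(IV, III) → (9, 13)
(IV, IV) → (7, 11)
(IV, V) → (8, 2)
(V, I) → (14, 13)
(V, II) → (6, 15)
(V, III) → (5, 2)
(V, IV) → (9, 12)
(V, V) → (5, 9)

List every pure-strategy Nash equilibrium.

Check mutual best responses: a cell is a NE iff neither player can gain by unilaterally deviating.
Player A's best responses — vs I: V (payoff 14); vs II: II (payoff 13); vs III: III (payoff 13); vs IV: I (payoff 10); vs V: I (payoff 13).
Player B's best responses — vs I: IV (payoff 15); vs II: IV (payoff 12); vs III: V (payoff 14); vs IV: III (payoff 13); vs V: II (payoff 15).
The only mutual best response is (I, IV); neither player gains by switching there.

(I, IV)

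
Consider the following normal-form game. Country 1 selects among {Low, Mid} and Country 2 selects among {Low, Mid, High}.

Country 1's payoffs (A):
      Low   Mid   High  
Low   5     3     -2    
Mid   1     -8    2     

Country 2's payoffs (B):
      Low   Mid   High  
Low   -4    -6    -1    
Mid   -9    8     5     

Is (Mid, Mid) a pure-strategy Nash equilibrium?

No

Holding Country 2 at Mid: Country 1 gets -8 from Mid but could get 3 by switching to Low. Country 1 has a profitable deviation.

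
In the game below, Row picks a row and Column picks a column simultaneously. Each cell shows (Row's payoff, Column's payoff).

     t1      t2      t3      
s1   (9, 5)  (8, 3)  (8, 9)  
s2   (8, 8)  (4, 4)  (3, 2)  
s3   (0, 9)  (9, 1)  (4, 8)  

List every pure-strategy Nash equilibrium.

Find each player's best response to every opponent strategy; NE are the intersections.
Row's best responses — vs t1: s1 (payoff 9); vs t2: s3 (payoff 9); vs t3: s1 (payoff 8).
Column's best responses — vs s1: t3 (payoff 9); vs s2: t1 (payoff 8); vs s3: t1 (payoff 9).
The only mutual best response is (s1, t3); neither player gains by switching there.

(s1, t3)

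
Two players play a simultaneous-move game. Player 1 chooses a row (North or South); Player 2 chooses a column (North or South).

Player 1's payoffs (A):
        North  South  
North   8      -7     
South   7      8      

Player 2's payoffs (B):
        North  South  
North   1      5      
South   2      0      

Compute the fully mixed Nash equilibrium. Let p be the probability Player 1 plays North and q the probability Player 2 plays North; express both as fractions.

p = 1/3, q = 15/16

Each player's mixing probability is pinned down by making the *other* player indifferent.
Player 2 indifferent between North and South: p·1 + (1−p)·2 = p·5 + (1−p)·0 ⟹ 2 + (-1)p = 0 + 5p ⟹ p = 1/3.
Player 1 indifferent between North and South: q·8 + (1−q)·(-7) = q·7 + (1−q)·8 ⟹ (-7) + 15q = 8 + (-1)q ⟹ q = 15/16.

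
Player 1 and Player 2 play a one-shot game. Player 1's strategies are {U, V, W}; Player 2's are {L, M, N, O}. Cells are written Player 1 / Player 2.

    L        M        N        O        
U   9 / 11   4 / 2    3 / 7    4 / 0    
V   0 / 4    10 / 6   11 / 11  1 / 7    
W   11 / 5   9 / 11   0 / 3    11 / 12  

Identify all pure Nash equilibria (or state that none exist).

A profile is a Nash equilibrium when each player is best-responding to the other.
Player 1's best responses — vs L: W (payoff 11); vs M: V (payoff 10); vs N: V (payoff 11); vs O: W (payoff 11).
Player 2's best responses — vs U: L (payoff 11); vs V: N (payoff 11); vs W: O (payoff 12).
Mutual best responses occur at (V, N) and (W, O); at each, neither player gains by switching.

(V, N) and (W, O)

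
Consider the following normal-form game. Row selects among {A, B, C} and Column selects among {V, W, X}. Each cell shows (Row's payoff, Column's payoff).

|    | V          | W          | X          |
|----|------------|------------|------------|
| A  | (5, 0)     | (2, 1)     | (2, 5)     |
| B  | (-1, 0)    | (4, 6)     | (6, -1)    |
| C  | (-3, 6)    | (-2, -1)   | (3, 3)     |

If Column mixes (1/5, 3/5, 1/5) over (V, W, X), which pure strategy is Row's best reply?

B

Row's best reply maximizes expected payoff against the mix.
A: (1/5)·5 + (3/5)·2 + (1/5)·2 = 13/5
B: (1/5)·(-1) + (3/5)·4 + (1/5)·6 = 17/5
C: (1/5)·(-3) + (3/5)·(-2) + (1/5)·3 = -6/5
Highest expected payoff is 17/5, from B.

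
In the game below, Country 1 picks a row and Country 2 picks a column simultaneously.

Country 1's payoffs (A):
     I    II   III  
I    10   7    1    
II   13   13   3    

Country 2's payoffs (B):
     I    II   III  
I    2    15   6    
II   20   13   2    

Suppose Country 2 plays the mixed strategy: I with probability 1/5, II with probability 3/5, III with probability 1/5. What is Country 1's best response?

II

Compute Country 1's expected payoff from each pure strategy against the given mix.
I: (1/5)·10 + (3/5)·7 + (1/5)·1 = 32/5
II: (1/5)·13 + (3/5)·13 + (1/5)·3 = 11
Highest expected payoff is 11, from II.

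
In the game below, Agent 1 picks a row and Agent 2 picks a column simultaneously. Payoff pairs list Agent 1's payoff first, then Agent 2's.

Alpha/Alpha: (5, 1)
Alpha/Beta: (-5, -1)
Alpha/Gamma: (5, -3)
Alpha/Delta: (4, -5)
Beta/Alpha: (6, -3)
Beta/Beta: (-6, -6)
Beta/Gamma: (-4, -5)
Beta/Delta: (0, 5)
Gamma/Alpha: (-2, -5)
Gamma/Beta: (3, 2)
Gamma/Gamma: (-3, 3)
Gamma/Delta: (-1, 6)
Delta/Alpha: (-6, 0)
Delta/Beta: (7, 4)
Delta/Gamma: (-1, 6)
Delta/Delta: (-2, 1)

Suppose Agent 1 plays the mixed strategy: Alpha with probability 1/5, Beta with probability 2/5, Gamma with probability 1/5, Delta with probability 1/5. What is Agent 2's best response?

Agent 2's best reply maximizes expected payoff against the mix.
Alpha: (1/5)·1 + (2/5)·(-3) + (1/5)·(-5) + (1/5)·0 = -2
Beta: (1/5)·(-1) + (2/5)·(-6) + (1/5)·2 + (1/5)·4 = -7/5
Gamma: (1/5)·(-3) + (2/5)·(-5) + (1/5)·3 + (1/5)·6 = -4/5
Delta: (1/5)·(-5) + (2/5)·5 + (1/5)·6 + (1/5)·1 = 12/5
Highest expected payoff is 12/5, from Delta.

Delta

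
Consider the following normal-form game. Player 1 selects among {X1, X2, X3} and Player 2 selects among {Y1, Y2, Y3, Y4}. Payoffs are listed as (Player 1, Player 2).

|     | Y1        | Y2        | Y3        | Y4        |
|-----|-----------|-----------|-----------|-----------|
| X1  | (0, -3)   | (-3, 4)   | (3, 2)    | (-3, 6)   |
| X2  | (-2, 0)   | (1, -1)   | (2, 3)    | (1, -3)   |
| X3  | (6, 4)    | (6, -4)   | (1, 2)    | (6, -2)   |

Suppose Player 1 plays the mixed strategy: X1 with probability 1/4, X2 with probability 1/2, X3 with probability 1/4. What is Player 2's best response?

Compute Player 2's expected payoff from each pure strategy against the given mix.
Y1: (1/4)·(-3) + (1/2)·0 + (1/4)·4 = 1/4
Y2: (1/4)·4 + (1/2)·(-1) + (1/4)·(-4) = -1/2
Y3: (1/4)·2 + (1/2)·3 + (1/4)·2 = 5/2
Y4: (1/4)·6 + (1/2)·(-3) + (1/4)·(-2) = -1/2
Highest expected payoff is 5/2, from Y3.

Y3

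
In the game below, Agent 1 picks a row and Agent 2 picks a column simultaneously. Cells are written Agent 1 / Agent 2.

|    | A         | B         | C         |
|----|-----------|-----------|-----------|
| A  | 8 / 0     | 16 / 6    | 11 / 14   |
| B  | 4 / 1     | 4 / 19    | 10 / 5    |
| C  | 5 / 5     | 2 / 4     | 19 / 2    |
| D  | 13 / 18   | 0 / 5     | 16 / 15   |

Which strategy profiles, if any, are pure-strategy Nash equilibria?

(D, A)

A profile is a Nash equilibrium when each player is best-responding to the other.
Agent 1's best responses — vs A: D (payoff 13); vs B: A (payoff 16); vs C: C (payoff 19).
Agent 2's best responses — vs A: C (payoff 14); vs B: B (payoff 19); vs C: A (payoff 5); vs D: A (payoff 18).
The only mutual best response is (D, A); neither player gains by switching there.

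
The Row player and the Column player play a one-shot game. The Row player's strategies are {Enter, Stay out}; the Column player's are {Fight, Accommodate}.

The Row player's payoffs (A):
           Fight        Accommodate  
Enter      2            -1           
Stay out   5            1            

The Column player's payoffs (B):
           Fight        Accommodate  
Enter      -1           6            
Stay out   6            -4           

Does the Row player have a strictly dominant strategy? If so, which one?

Stay out

Check whether one of the Row player's strategies beats all alternatives regardless of what the opponent does.
Stay out strictly dominates: vs Fight: 5 > 2; vs Accommodate: 1 > -1.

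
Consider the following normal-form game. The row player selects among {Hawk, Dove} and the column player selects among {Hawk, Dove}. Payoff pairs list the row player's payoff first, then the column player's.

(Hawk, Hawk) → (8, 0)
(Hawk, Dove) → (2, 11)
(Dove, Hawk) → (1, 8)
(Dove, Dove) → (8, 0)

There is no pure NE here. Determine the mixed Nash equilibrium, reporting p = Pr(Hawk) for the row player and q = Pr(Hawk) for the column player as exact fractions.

In a mixed NE each player is indifferent between their pure strategies, so the opponent's mix sets the indifference.
The column player indifferent between Hawk and Dove: p·0 + (1−p)·8 = p·11 + (1−p)·0 ⟹ 8 + (-8)p = 0 + 11p ⟹ p = 8/19.
The row player indifferent between Hawk and Dove: q·8 + (1−q)·2 = q·1 + (1−q)·8 ⟹ 2 + 6q = 8 + (-7)q ⟹ q = 6/13.

p = 8/19, q = 6/13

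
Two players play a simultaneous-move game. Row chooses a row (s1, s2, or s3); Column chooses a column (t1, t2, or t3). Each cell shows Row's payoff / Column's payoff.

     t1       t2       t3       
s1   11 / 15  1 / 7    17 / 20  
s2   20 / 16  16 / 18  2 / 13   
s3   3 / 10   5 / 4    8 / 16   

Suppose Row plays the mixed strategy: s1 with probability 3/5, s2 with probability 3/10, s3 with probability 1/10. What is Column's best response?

t3

Column's best reply maximizes expected payoff against the mix.
t1: (3/5)·15 + (3/10)·16 + (1/10)·10 = 74/5
t2: (3/5)·7 + (3/10)·18 + (1/10)·4 = 10
t3: (3/5)·20 + (3/10)·13 + (1/10)·16 = 35/2
Highest expected payoff is 35/2, from t3.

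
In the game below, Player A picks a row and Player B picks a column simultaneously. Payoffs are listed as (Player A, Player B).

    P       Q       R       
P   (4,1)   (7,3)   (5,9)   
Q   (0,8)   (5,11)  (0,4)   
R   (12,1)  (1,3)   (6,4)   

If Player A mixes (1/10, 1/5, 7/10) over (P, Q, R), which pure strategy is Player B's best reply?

Q

Compute Player B's expected payoff from each pure strategy against the given mix.
P: (1/10)·1 + (1/5)·8 + (7/10)·1 = 12/5
Q: (1/10)·3 + (1/5)·11 + (7/10)·3 = 23/5
R: (1/10)·9 + (1/5)·4 + (7/10)·4 = 9/2
Highest expected payoff is 23/5, from Q.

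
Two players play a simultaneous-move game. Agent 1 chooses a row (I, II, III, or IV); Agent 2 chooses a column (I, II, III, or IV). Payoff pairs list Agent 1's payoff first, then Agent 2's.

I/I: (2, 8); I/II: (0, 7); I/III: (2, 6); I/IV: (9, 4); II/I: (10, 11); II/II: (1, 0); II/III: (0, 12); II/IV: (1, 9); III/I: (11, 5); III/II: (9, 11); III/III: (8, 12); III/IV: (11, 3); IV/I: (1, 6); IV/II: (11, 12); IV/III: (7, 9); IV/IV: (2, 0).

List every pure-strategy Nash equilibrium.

(III, III) and (IV, II)

A profile is a Nash equilibrium when each player is best-responding to the other.
Agent 1's best responses — vs I: III (payoff 11); vs II: IV (payoff 11); vs III: III (payoff 8); vs IV: III (payoff 11).
Agent 2's best responses — vs I: I (payoff 8); vs II: III (payoff 12); vs III: III (payoff 12); vs IV: II (payoff 12).
Mutual best responses occur at (III, III) and (IV, II); at each, neither player gains by switching.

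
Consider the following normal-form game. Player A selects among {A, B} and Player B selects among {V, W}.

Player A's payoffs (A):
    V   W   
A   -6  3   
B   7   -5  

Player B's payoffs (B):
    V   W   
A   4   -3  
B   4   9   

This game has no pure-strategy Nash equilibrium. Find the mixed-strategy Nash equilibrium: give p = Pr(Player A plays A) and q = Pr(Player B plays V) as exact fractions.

Each player's mixing probability is pinned down by making the *other* player indifferent.
Player B indifferent between V and W: p·4 + (1−p)·4 = p·(-3) + (1−p)·9 ⟹ 4 + 0p = 9 + (-12)p ⟹ p = 5/12.
Player A indifferent between A and B: q·(-6) + (1−q)·3 = q·7 + (1−q)·(-5) ⟹ 3 + (-9)q = (-5) + 12q ⟹ q = 8/21.

p = 5/12, q = 8/21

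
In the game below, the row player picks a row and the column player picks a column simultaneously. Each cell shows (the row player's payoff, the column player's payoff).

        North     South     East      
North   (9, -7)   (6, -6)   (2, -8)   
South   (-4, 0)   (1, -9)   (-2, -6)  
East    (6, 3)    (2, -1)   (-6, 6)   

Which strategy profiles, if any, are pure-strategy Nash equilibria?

(North, South)

Check mutual best responses: a cell is a NE iff neither player can gain by unilaterally deviating.
The row player's best responses — vs North: North (payoff 9); vs South: North (payoff 6); vs East: North (payoff 2).
The column player's best responses — vs North: South (payoff -6); vs South: North (payoff 0); vs East: East (payoff 6).
The only mutual best response is (North, South); neither player gains by switching there.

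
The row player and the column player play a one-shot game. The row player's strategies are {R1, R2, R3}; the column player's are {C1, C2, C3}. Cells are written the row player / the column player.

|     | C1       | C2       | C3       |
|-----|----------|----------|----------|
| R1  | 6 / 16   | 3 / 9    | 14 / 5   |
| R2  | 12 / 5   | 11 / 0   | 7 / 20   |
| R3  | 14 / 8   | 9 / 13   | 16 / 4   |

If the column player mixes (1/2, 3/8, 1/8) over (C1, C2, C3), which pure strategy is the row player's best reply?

Compute the row player's expected payoff from each pure strategy against the given mix.
R1: (1/2)·6 + (3/8)·3 + (1/8)·14 = 47/8
R2: (1/2)·12 + (3/8)·11 + (1/8)·7 = 11
R3: (1/2)·14 + (3/8)·9 + (1/8)·16 = 99/8
Highest expected payoff is 99/8, from R3.

R3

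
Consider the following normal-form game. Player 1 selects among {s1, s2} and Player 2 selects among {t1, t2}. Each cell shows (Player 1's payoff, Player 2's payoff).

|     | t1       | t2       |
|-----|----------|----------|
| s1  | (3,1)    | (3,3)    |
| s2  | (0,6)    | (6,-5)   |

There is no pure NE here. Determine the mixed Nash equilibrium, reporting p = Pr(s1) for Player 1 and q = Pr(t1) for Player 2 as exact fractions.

In a mixed NE each player is indifferent between their pure strategies, so the opponent's mix sets the indifference.
Player 2 indifferent between t1 and t2: p·1 + (1−p)·6 = p·3 + (1−p)·(-5) ⟹ 6 + (-5)p = (-5) + 8p ⟹ p = 11/13.
Player 1 indifferent between s1 and s2: q·3 + (1−q)·3 = q·0 + (1−q)·6 ⟹ 3 + 0q = 6 + (-6)q ⟹ q = 1/2.

p = 11/13, q = 1/2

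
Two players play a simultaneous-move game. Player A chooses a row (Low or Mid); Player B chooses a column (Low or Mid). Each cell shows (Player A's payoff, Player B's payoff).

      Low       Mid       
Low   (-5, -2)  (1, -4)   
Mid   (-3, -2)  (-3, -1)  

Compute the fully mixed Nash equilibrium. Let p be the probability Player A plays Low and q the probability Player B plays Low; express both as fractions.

p = 1/3, q = 2/3

In a mixed NE each player is indifferent between their pure strategies, so the opponent's mix sets the indifference.
Player B indifferent between Low and Mid: p·(-2) + (1−p)·(-2) = p·(-4) + (1−p)·(-1) ⟹ (-2) + 0p = (-1) + (-3)p ⟹ p = 1/3.
Player A indifferent between Low and Mid: q·(-5) + (1−q)·1 = q·(-3) + (1−q)·(-3) ⟹ 1 + (-6)q = (-3) + 0q ⟹ q = 2/3.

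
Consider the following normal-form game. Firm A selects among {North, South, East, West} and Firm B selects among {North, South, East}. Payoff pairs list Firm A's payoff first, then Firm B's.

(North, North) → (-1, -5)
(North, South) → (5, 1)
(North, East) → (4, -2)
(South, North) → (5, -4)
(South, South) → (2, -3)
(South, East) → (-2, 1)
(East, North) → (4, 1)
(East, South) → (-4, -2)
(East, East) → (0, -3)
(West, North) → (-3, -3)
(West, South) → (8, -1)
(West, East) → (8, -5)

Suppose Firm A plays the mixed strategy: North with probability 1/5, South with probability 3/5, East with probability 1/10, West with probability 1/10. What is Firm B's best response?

East

Compute Firm B's expected payoff from each pure strategy against the given mix.
North: (1/5)·(-5) + (3/5)·(-4) + (1/10)·1 + (1/10)·(-3) = -18/5
South: (1/5)·1 + (3/5)·(-3) + (1/10)·(-2) + (1/10)·(-1) = -19/10
East: (1/5)·(-2) + (3/5)·1 + (1/10)·(-3) + (1/10)·(-5) = -3/5
Highest expected payoff is -3/5, from East.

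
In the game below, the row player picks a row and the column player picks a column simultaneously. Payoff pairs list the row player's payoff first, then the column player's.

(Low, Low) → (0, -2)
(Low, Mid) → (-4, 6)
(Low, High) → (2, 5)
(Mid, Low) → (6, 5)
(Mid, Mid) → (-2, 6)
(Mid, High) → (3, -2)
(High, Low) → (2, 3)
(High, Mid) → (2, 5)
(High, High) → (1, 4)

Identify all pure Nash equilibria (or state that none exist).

A profile is a Nash equilibrium when each player is best-responding to the other.
The row player's best responses — vs Low: Mid (payoff 6); vs Mid: High (payoff 2); vs High: Mid (payoff 3).
The column player's best responses — vs Low: Mid (payoff 6); vs Mid: Mid (payoff 6); vs High: Mid (payoff 5).
The only mutual best response is (High, Mid); neither player gains by switching there.

(High, Mid)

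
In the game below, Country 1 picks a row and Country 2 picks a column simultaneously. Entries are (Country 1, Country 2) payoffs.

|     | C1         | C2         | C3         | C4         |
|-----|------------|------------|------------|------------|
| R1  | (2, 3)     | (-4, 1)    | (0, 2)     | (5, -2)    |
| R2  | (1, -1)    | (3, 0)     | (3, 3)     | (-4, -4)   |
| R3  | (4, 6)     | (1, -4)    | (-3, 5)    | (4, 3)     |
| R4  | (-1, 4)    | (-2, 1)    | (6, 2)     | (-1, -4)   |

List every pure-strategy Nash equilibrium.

(R3, C1)

Find each player's best response to every opponent strategy; NE are the intersections.
Country 1's best responses — vs C1: R3 (payoff 4); vs C2: R2 (payoff 3); vs C3: R4 (payoff 6); vs C4: R1 (payoff 5).
Country 2's best responses — vs R1: C1 (payoff 3); vs R2: C3 (payoff 3); vs R3: C1 (payoff 6); vs R4: C1 (payoff 4).
The only mutual best response is (R3, C1); neither player gains by switching there.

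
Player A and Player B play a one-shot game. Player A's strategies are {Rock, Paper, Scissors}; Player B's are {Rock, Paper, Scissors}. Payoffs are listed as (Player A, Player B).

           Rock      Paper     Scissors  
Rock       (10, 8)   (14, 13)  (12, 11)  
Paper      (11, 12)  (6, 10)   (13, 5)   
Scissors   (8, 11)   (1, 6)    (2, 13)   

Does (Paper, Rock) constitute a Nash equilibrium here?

Holding Player B at Rock: Player A gets 11 from Paper, versus 10 from Rock, 8 from Scissors. No profitable deviation for Player A.
Holding Player A at Paper: Player B gets 12 from Rock, versus 10 from Paper, 5 from Scissors. No profitable deviation for Player B either.

Yes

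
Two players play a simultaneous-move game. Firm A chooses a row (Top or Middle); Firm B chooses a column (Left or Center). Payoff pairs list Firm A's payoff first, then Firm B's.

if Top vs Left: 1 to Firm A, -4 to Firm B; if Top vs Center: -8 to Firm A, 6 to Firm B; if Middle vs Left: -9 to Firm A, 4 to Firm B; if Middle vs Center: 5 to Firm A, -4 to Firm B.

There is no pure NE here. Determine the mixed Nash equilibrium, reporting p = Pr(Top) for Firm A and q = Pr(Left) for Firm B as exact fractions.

Each player's mixing probability is pinned down by making the *other* player indifferent.
Firm B indifferent between Left and Center: p·(-4) + (1−p)·4 = p·6 + (1−p)·(-4) ⟹ 4 + (-8)p = (-4) + 10p ⟹ p = 4/9.
Firm A indifferent between Top and Middle: q·1 + (1−q)·(-8) = q·(-9) + (1−q)·5 ⟹ (-8) + 9q = 5 + (-14)q ⟹ q = 13/23.

p = 4/9, q = 13/23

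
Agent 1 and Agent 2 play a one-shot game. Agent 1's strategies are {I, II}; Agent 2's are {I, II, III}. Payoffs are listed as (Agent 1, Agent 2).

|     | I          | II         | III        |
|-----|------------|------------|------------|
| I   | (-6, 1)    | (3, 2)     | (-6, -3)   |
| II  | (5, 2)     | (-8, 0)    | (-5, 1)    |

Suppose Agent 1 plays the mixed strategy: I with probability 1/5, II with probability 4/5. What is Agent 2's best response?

Compute Agent 2's expected payoff from each pure strategy against the given mix.
I: (1/5)·1 + (4/5)·2 = 9/5
II: (1/5)·2 + (4/5)·0 = 2/5
III: (1/5)·(-3) + (4/5)·1 = 1/5
Highest expected payoff is 9/5, from I.

I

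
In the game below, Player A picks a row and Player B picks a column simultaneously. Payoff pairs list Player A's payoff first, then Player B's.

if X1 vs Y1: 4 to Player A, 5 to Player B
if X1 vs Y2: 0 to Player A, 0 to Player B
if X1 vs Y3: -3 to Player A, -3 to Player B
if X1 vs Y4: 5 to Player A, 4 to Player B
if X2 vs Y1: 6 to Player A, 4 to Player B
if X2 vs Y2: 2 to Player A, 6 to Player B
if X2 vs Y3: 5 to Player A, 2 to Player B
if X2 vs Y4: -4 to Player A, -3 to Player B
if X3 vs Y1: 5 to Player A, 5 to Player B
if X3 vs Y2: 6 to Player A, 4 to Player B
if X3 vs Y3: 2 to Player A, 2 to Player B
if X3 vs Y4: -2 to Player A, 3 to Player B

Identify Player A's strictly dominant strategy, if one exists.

No strictly dominant strategy

A strategy is strictly dominant if it gives Player A a strictly higher payoff than every other strategy, against every choice by the opponent.
X1 is not dominant: against Y1, X2 gives 6 > 4.
X2 is not dominant: against Y2, X3 gives 6 > 2.
X3 is not dominant: against Y1, X2 gives 6 > 5.
No single strategy is best against every opponent action.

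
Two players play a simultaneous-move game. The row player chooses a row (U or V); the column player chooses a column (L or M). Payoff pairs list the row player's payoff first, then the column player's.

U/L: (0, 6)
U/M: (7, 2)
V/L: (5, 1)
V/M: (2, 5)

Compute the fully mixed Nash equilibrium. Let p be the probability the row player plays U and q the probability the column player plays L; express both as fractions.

Each player's mixing probability is pinned down by making the *other* player indifferent.
The column player indifferent between L and M: p·6 + (1−p)·1 = p·2 + (1−p)·5 ⟹ 1 + 5p = 5 + (-3)p ⟹ p = 1/2.
The row player indifferent between U and V: q·0 + (1−q)·7 = q·5 + (1−q)·2 ⟹ 7 + (-7)q = 2 + 3q ⟹ q = 1/2.

p = 1/2, q = 1/2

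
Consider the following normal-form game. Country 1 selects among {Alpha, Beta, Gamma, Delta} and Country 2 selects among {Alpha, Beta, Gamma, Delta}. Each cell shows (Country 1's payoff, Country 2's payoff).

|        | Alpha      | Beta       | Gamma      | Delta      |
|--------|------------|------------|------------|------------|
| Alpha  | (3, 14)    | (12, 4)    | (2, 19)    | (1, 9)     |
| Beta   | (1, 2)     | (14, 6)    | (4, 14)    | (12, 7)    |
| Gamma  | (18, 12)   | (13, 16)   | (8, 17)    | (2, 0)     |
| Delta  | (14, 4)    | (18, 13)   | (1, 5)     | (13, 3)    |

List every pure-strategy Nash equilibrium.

Find each player's best response to every opponent strategy; NE are the intersections.
Country 1's best responses — vs Alpha: Gamma (payoff 18); vs Beta: Delta (payoff 18); vs Gamma: Gamma (payoff 8); vs Delta: Delta (payoff 13).
Country 2's best responses — vs Alpha: Gamma (payoff 19); vs Beta: Gamma (payoff 14); vs Gamma: Gamma (payoff 17); vs Delta: Beta (payoff 13).
Mutual best responses occur at (Gamma, Gamma) and (Delta, Beta); at each, neither player gains by switching.

(Gamma, Gamma) and (Delta, Beta)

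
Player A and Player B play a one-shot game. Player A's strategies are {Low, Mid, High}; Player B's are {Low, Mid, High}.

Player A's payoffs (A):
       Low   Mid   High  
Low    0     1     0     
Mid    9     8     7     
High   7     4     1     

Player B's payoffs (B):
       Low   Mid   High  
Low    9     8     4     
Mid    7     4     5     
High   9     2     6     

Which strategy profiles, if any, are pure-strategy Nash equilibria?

(Mid, Low)

Check mutual best responses: a cell is a NE iff neither player can gain by unilaterally deviating.
Player A's best responses — vs Low: Mid (payoff 9); vs Mid: Mid (payoff 8); vs High: Mid (payoff 7).
Player B's best responses — vs Low: Low (payoff 9); vs Mid: Low (payoff 7); vs High: Low (payoff 9).
The only mutual best response is (Mid, Low); neither player gains by switching there.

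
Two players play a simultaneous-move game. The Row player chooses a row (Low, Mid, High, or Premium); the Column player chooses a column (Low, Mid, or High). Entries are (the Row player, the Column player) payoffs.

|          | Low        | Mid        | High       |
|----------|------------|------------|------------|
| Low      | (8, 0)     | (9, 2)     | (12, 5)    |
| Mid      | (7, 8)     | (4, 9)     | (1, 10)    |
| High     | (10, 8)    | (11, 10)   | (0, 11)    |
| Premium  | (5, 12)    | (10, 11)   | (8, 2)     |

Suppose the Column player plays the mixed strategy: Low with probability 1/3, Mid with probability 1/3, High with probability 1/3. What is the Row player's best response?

The Row player's best reply maximizes expected payoff against the mix.
Low: (1/3)·8 + (1/3)·9 + (1/3)·12 = 29/3
Mid: (1/3)·7 + (1/3)·4 + (1/3)·1 = 4
High: (1/3)·10 + (1/3)·11 + (1/3)·0 = 7
Premium: (1/3)·5 + (1/3)·10 + (1/3)·8 = 23/3
Highest expected payoff is 29/3, from Low.

Low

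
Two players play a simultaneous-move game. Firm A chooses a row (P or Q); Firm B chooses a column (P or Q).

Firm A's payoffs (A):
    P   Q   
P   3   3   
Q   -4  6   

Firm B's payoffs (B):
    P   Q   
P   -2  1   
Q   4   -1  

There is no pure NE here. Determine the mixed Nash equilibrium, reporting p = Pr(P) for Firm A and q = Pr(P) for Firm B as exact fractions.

p = 5/8, q = 3/10

Each player's mixing probability is pinned down by making the *other* player indifferent.
Firm B indifferent between P and Q: p·(-2) + (1−p)·4 = p·1 + (1−p)·(-1) ⟹ 4 + (-6)p = (-1) + 2p ⟹ p = 5/8.
Firm A indifferent between P and Q: q·3 + (1−q)·3 = q·(-4) + (1−q)·6 ⟹ 3 + 0q = 6 + (-10)q ⟹ q = 3/10.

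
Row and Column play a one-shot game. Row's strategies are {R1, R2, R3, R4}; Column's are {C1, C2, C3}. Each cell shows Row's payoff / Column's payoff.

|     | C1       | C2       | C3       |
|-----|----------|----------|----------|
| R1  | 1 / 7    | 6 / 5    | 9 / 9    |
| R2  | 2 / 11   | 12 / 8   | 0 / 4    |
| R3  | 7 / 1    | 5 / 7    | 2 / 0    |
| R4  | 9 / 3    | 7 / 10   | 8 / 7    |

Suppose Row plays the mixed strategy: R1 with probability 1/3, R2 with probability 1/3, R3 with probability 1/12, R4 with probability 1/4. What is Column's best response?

Column's best reply maximizes expected payoff against the mix.
C1: (1/3)·7 + (1/3)·11 + (1/12)·1 + (1/4)·3 = 41/6
C2: (1/3)·5 + (1/3)·8 + (1/12)·7 + (1/4)·10 = 89/12
C3: (1/3)·9 + (1/3)·4 + (1/12)·0 + (1/4)·7 = 73/12
Highest expected payoff is 89/12, from C2.

C2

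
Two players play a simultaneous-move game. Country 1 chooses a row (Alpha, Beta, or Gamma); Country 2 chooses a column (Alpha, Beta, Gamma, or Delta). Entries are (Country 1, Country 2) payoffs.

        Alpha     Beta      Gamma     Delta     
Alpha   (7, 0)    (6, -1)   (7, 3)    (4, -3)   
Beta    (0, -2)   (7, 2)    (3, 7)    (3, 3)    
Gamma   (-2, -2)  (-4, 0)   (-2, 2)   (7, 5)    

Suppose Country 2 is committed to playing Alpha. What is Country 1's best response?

Alpha

With Country 2 fixed at Alpha, Country 1's payoffs are: Alpha → 7, Beta → 0, Gamma → -2.
The maximum is 7, achieved by Alpha.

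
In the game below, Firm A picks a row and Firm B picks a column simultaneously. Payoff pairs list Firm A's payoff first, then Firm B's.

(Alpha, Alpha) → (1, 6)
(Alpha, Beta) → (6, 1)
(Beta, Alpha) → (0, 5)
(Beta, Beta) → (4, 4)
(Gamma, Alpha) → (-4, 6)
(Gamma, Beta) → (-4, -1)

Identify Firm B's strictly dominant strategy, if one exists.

Check whether one of Firm B's strategies beats all alternatives regardless of what the opponent does.
Alpha strictly dominates: vs Alpha: 6 > 1; vs Beta: 5 > 4; vs Gamma: 6 > -1.

Alpha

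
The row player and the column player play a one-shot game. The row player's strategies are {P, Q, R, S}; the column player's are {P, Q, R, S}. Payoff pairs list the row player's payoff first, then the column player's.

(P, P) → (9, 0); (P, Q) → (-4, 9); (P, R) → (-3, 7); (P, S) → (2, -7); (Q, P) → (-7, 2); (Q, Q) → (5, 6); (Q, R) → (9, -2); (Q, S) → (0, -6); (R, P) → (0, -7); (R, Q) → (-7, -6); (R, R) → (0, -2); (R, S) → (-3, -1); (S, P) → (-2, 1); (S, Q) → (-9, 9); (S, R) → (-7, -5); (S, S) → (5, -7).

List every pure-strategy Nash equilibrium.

Find each player's best response to every opponent strategy; NE are the intersections.
The row player's best responses — vs P: P (payoff 9); vs Q: Q (payoff 5); vs R: Q (payoff 9); vs S: S (payoff 5).
The column player's best responses — vs P: Q (payoff 9); vs Q: Q (payoff 6); vs R: S (payoff -1); vs S: Q (payoff 9).
The only mutual best response is (Q, Q); neither player gains by switching there.

(Q, Q)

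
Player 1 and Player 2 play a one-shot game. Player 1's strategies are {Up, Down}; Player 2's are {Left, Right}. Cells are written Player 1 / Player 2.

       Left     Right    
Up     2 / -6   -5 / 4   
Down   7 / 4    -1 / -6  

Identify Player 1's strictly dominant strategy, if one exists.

Check whether one of Player 1's strategies beats all alternatives regardless of what the opponent does.
Down strictly dominates: vs Left: 7 > 2; vs Right: -1 > -5.

Down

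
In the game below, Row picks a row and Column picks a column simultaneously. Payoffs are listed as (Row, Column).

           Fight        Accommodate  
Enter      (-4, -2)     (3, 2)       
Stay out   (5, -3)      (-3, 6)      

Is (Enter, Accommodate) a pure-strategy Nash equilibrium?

Holding Column at Accommodate: Row gets 3 from Enter, versus -3 from Stay out. No profitable deviation for Row.
Holding Row at Enter: Column gets 2 from Accommodate, versus -2 from Fight. No profitable deviation for Column either.

Yes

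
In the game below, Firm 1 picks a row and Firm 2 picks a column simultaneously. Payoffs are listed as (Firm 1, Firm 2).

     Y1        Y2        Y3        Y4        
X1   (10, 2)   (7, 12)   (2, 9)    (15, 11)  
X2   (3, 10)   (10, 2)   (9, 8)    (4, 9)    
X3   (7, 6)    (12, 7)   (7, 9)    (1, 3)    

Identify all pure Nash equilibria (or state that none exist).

No pure-strategy Nash equilibrium

A profile is a Nash equilibrium when each player is best-responding to the other.
Firm 1's best responses — vs Y1: X1 (payoff 10); vs Y2: X3 (payoff 12); vs Y3: X2 (payoff 9); vs Y4: X1 (payoff 15).
Firm 2's best responses — vs X1: Y2 (payoff 12); vs X2: Y1 (payoff 10); vs X3: Y3 (payoff 9).
No cell has both players best-responding. For instance, Firm 1's best reply to Y2 is X3, but against X3 Firm 2 prefers Y3 over Y2.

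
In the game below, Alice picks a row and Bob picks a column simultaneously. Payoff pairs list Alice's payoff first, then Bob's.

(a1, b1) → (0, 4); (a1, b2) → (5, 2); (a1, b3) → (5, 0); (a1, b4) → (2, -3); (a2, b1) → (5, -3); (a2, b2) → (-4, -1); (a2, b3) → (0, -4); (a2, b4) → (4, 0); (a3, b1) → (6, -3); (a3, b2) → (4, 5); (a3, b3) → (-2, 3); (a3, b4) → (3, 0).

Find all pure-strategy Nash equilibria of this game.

(a2, b4)

Check mutual best responses: a cell is a NE iff neither player can gain by unilaterally deviating.
Alice's best responses — vs b1: a3 (payoff 6); vs b2: a1 (payoff 5); vs b3: a1 (payoff 5); vs b4: a2 (payoff 4).
Bob's best responses — vs a1: b1 (payoff 4); vs a2: b4 (payoff 0); vs a3: b2 (payoff 5).
The only mutual best response is (a2, b4); neither player gains by switching there.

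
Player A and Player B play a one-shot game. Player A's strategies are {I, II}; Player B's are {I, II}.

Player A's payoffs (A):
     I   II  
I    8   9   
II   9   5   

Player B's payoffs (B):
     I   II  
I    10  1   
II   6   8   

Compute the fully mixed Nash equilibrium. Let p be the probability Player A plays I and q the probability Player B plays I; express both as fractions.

Each player's mixing probability is pinned down by making the *other* player indifferent.
Player B indifferent between I and II: p·10 + (1−p)·6 = p·1 + (1−p)·8 ⟹ 6 + 4p = 8 + (-7)p ⟹ p = 2/11.
Player A indifferent between I and II: q·8 + (1−q)·9 = q·9 + (1−q)·5 ⟹ 9 + (-1)q = 5 + 4q ⟹ q = 4/5.

p = 2/11, q = 4/5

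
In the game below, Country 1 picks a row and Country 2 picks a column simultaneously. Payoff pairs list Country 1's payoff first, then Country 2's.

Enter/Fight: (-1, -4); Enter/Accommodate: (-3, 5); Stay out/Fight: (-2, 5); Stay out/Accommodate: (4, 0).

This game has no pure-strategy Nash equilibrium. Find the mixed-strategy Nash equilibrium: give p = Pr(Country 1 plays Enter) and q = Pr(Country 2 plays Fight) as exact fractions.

Each player's mixing probability is pinned down by making the *other* player indifferent.
Country 2 indifferent between Fight and Accommodate: p·(-4) + (1−p)·5 = p·5 + (1−p)·0 ⟹ 5 + (-9)p = 0 + 5p ⟹ p = 5/14.
Country 1 indifferent between Enter and Stay out: q·(-1) + (1−q)·(-3) = q·(-2) + (1−q)·4 ⟹ (-3) + 2q = 4 + (-6)q ⟹ q = 7/8.

p = 5/14, q = 7/8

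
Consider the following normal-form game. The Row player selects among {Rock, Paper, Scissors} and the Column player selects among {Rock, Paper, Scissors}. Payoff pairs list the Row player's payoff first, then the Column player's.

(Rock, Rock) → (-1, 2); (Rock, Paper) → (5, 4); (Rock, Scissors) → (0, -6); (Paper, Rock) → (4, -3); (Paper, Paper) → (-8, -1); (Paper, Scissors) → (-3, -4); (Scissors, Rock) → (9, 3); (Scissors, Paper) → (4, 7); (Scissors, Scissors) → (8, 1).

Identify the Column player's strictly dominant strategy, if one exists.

Paper

Check whether one of the Column player's strategies beats all alternatives regardless of what the opponent does.
Paper strictly dominates: vs Rock: 4 > each of {2, -6}; vs Paper: -1 > each of {-3, -4}; vs Scissors: 7 > each of {3, 1}.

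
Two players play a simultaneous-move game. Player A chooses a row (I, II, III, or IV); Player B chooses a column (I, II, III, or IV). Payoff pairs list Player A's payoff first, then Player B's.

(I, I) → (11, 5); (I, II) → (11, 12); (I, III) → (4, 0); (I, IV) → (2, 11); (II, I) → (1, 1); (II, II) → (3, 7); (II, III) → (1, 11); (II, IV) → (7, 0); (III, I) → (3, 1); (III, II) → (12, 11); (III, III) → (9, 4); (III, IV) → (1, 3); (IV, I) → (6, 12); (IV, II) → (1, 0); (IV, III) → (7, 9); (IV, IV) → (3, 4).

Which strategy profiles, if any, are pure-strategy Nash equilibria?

Find each player's best response to every opponent strategy; NE are the intersections.
Player A's best responses — vs I: I (payoff 11); vs II: III (payoff 12); vs III: III (payoff 9); vs IV: II (payoff 7).
Player B's best responses — vs I: II (payoff 12); vs II: III (payoff 11); vs III: II (payoff 11); vs IV: I (payoff 12).
The only mutual best response is (III, II); neither player gains by switching there.

(III, II)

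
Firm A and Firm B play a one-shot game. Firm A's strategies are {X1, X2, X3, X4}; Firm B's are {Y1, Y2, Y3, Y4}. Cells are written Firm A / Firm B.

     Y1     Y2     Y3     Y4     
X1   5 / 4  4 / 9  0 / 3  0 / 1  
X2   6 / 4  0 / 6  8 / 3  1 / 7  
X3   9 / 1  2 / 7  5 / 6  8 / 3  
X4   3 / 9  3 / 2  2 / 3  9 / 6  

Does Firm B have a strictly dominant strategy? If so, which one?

A strategy is strictly dominant if it gives Firm B a strictly higher payoff than every other strategy, against every choice by the opponent.
Y1 is not dominant: against X1, Y2 gives 9 > 4.
Y2 is not dominant: against X2, Y4 gives 7 > 6.
Y3 is not dominant: against X1, Y1 gives 4 > 3.
Y4 is not dominant: against X1, Y1 gives 4 > 1.
No single strategy is best against every opponent action.

No strictly dominant strategy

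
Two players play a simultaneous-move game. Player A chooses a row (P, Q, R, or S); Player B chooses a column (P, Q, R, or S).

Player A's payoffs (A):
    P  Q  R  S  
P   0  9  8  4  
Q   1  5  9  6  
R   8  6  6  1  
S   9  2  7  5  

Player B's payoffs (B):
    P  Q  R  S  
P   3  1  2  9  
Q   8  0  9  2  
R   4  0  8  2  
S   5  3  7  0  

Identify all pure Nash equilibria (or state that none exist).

A profile is a Nash equilibrium when each player is best-responding to the other.
Player A's best responses — vs P: S (payoff 9); vs Q: P (payoff 9); vs R: Q (payoff 9); vs S: Q (payoff 6).
Player B's best responses — vs P: S (payoff 9); vs Q: R (payoff 9); vs R: R (payoff 8); vs S: R (payoff 7).
The only mutual best response is (Q, R); neither player gains by switching there.

(Q, R)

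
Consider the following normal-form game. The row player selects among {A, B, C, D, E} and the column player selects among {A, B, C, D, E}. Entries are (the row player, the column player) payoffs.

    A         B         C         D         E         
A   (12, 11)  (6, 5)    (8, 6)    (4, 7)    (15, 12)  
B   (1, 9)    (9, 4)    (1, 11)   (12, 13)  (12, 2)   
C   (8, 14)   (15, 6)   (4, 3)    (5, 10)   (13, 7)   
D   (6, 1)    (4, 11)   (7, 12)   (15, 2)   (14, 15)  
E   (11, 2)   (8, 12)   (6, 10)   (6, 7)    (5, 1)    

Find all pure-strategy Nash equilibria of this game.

Check mutual best responses: a cell is a NE iff neither player can gain by unilaterally deviating.
The row player's best responses — vs A: A (payoff 12); vs B: C (payoff 15); vs C: A (payoff 8); vs D: D (payoff 15); vs E: A (payoff 15).
The column player's best responses — vs A: E (payoff 12); vs B: D (payoff 13); vs C: A (payoff 14); vs D: E (payoff 15); vs E: B (payoff 12).
The only mutual best response is (A, E); neither player gains by switching there.

(A, E)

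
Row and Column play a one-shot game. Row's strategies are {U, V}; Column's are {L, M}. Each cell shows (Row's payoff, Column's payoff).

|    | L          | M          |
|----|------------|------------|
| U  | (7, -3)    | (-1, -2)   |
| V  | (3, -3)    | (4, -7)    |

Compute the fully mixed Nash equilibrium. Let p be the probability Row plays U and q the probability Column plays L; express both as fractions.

p = 4/5, q = 5/9

Each player's mixing probability is pinned down by making the *other* player indifferent.
Column indifferent between L and M: p·(-3) + (1−p)·(-3) = p·(-2) + (1−p)·(-7) ⟹ (-3) + 0p = (-7) + 5p ⟹ p = 4/5.
Row indifferent between U and V: q·7 + (1−q)·(-1) = q·3 + (1−q)·4 ⟹ (-1) + 8q = 4 + (-1)q ⟹ q = 5/9.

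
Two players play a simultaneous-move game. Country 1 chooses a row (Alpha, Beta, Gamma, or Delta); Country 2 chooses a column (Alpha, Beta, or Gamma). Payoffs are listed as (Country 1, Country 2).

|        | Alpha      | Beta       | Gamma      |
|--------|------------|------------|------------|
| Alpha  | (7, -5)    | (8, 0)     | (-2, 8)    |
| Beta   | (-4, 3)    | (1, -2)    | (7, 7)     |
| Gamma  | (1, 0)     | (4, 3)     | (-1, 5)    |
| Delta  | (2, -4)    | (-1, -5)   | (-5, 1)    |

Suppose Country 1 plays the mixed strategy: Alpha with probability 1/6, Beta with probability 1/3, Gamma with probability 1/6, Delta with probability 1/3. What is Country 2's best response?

Gamma

Compute Country 2's expected payoff from each pure strategy against the given mix.
Alpha: (1/6)·(-5) + (1/3)·3 + (1/6)·0 + (1/3)·(-4) = -7/6
Beta: (1/6)·0 + (1/3)·(-2) + (1/6)·3 + (1/3)·(-5) = -11/6
Gamma: (1/6)·8 + (1/3)·7 + (1/6)·5 + (1/3)·1 = 29/6
Highest expected payoff is 29/6, from Gamma.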